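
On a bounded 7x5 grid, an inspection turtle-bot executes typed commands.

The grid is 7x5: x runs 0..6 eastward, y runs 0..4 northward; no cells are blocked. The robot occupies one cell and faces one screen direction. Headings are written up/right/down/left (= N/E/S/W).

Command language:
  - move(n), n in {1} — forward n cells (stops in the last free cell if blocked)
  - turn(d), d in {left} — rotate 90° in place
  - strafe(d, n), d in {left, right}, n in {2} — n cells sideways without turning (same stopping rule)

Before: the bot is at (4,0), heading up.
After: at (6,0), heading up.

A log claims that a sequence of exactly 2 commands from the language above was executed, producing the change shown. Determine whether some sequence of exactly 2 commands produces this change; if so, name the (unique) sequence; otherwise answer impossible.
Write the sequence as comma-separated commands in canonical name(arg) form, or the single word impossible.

key: still facing N at the end — nothing in the sequence rotates
from: at (4,0), heading up
t=1 strafe(right, 2) ⇒ at (6,0), heading up
t=2 strafe(right, 2) ⇒ at (6,0), heading up
all 16 alternatives checked — unique.

strafe(right, 2), strafe(right, 2)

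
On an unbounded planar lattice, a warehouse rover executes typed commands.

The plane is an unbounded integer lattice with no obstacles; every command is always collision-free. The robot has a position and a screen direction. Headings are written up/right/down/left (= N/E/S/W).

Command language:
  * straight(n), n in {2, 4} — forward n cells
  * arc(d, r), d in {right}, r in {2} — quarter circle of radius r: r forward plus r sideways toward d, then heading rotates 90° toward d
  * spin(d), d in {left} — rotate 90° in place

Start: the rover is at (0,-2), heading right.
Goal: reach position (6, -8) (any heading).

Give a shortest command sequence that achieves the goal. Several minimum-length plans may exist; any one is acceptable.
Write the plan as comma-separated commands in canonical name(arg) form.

start: at (0,-2), heading right
step 1 (straight(4)): at (4,-2), heading right
step 2 (arc(right, 2)): at (6,-4), heading down
step 3 (straight(4)): at (6,-8), heading down
nothing shorter than 3 reaches the goal.

straight(4), arc(right, 2), straight(4)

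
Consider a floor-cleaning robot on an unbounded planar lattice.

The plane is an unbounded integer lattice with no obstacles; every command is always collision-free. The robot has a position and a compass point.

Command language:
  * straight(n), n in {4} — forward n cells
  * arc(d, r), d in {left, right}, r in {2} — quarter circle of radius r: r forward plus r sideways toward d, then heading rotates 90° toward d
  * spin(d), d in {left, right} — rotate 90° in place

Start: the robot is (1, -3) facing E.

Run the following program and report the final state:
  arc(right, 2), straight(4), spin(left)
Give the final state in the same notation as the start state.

from: (1, -3) facing E
step 1 (arc(right, 2)): (3, -5) facing S
step 2 (straight(4)): (3, -9) facing S
step 3 (spin(left)): (3, -9) facing E

(3, -9) facing E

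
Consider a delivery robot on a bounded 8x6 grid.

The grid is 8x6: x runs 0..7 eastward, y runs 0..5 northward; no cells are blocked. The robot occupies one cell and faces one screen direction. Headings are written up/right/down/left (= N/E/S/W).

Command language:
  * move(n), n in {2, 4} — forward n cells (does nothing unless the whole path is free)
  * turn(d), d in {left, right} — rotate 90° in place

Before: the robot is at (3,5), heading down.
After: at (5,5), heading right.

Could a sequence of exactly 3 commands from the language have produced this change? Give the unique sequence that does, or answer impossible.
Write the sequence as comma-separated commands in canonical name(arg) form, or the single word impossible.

turn(left), move(2), move(4)

key: position moved to (5,5) AND the heading swung to E — translation plus rotation needed
initial: at (3,5), heading down
t=1 turn(left) ⇒ at (3,5), heading right
t=2 move(2) ⇒ at (5,5), heading right
t=3 move(4) ⇒ at (5,5), heading right
no other 3-command option fits: unique.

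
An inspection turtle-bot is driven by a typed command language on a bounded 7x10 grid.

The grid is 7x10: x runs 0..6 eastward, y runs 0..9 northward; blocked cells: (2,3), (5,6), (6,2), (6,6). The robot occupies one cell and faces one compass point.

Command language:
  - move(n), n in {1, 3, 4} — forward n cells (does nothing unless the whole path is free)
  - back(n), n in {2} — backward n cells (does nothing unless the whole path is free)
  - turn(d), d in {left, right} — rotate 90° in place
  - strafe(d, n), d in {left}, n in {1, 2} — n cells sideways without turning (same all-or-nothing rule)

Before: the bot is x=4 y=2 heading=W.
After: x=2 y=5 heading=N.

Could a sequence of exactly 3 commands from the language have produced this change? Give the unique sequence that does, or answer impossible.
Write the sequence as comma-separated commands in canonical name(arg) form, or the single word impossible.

turn(right), move(3), strafe(left, 2)

key: position moved to (2,5) AND the heading swung to N — translation plus rotation needed
from: x=4 y=2 heading=W
[1] after turn(right): x=4 y=2 heading=N
[2] after move(3): x=4 y=5 heading=N
[3] after strafe(left, 2): x=2 y=5 heading=N
no other 3-command option fits: unique.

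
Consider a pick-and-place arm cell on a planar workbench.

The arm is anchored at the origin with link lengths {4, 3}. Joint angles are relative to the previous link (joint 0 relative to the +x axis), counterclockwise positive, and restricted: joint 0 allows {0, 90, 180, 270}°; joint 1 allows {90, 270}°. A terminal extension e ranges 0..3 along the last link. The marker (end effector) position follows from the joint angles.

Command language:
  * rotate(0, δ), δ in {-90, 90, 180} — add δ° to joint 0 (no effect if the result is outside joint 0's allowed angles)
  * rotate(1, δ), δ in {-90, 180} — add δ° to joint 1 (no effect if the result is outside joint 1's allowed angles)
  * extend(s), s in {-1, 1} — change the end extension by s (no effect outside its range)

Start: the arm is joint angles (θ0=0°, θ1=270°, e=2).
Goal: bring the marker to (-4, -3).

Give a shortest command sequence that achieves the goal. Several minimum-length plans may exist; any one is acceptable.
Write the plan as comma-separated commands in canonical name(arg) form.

extend(-1), extend(-1), rotate(0, 180), rotate(1, 180)

start: joint angles (θ0=0°, θ1=270°, e=2)
step 1 (extend(-1)): joint angles (θ0=0°, θ1=270°, e=1)
step 2 (extend(-1)): joint angles (θ0=0°, θ1=270°, e=0)
step 3 (rotate(0, 180)): joint angles (θ0=180°, θ1=270°, e=0)
step 4 (rotate(1, 180)): joint angles (θ0=180°, θ1=90°, e=0)
shorter routes all fall short; 4 is best.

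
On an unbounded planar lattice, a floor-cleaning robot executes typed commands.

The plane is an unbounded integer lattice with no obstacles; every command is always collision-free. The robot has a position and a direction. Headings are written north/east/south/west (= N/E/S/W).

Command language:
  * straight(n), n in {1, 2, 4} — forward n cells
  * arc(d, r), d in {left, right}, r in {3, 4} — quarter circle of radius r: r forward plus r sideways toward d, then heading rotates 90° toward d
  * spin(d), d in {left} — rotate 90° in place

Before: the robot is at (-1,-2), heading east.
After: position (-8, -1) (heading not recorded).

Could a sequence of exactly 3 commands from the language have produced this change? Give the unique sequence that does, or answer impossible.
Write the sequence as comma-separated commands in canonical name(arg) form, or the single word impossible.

spin(left), arc(left, 4), arc(left, 3)

key: running arc(left, 3) before spin(left) would end elsewhere — order is forced
begin: at (-1,-2), heading east
1. spin(left) → at (-1,-2), heading north
2. arc(left, 4) → at (-5,2), heading west
3. arc(left, 3) → at (-8,-1), heading south
no other 3-command option fits: unique.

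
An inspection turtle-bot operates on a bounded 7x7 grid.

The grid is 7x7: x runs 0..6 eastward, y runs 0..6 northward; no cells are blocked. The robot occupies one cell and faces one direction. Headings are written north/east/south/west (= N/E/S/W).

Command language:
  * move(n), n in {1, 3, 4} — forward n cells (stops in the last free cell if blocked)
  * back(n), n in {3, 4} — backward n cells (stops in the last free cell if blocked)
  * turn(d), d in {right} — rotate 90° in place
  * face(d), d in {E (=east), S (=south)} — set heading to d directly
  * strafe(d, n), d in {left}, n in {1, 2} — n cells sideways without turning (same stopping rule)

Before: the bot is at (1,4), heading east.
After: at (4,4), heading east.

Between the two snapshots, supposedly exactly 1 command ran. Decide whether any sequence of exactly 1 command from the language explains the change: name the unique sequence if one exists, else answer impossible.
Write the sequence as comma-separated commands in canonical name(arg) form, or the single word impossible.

move(3)

key: heading stays E — the single command does not turn
initial: at (1,4), heading east
[1] after move(3): at (4,4), heading east
all 10 alternatives checked — unique.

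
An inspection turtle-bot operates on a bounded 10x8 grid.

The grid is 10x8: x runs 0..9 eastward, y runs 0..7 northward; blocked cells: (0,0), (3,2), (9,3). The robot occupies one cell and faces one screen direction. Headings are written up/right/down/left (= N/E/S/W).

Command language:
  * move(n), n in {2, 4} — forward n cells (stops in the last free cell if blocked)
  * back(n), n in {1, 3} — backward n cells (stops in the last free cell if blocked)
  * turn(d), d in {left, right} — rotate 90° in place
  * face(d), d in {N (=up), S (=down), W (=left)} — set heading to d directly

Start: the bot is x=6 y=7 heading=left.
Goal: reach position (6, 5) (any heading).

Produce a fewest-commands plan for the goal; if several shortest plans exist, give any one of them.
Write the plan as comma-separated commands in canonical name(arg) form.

face(S), move(2)

start: x=6 y=7 heading=left
1. face(S) → x=6 y=7 heading=down
2. move(2) → x=6 y=5 heading=down
minimal: 2 command(s), checked below 2.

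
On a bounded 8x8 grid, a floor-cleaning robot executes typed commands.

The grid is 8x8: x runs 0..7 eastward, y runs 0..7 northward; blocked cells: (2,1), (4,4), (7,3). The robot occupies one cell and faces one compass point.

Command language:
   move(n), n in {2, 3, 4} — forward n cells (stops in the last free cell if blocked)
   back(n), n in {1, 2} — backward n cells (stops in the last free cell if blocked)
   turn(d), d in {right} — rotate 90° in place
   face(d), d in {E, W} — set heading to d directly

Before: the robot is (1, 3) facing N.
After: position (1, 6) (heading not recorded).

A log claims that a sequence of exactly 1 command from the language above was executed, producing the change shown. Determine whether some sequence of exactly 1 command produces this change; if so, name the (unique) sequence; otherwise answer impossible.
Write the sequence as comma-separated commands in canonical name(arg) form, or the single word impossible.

initial: (1, 3) facing N
step 1 (move(3)): (1, 6) facing N
no rival 1-sequence matches.

move(3)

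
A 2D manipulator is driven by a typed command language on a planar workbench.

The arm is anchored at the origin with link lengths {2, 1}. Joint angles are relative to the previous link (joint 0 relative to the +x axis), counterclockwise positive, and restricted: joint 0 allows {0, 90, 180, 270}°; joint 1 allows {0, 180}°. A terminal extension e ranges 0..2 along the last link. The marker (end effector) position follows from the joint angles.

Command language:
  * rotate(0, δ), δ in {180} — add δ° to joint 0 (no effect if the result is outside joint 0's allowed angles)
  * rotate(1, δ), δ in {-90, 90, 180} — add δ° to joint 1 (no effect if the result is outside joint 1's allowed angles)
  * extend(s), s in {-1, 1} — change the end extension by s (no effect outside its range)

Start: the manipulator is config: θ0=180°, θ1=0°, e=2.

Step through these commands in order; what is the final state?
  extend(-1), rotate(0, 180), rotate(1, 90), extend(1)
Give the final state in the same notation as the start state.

from: config: θ0=180°, θ1=0°, e=2
[1] after extend(-1): config: θ0=180°, θ1=0°, e=1
[2] after rotate(0, 180): config: θ0=0°, θ1=0°, e=1
[3] after rotate(1, 90): config: θ0=0°, θ1=0°, e=1
[4] after extend(1): config: θ0=0°, θ1=0°, e=2

config: θ0=0°, θ1=0°, e=2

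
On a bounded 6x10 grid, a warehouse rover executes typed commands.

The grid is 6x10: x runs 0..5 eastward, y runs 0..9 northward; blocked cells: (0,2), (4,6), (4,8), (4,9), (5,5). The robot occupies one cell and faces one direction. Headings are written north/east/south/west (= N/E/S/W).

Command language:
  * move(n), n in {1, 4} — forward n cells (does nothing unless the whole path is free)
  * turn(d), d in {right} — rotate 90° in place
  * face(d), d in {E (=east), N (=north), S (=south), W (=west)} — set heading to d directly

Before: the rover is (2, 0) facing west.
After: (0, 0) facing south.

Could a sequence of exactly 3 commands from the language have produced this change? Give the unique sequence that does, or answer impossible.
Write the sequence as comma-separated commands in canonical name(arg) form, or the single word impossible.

move(1), move(1), face(S)

key: running face(S) before move(1) would end elsewhere — order is forced
initial: (2, 0) facing west
step 1 (move(1)): (1, 0) facing west
step 2 (move(1)): (0, 0) facing west
step 3 (face(S)): (0, 0) facing south
no rival 3-sequence matches.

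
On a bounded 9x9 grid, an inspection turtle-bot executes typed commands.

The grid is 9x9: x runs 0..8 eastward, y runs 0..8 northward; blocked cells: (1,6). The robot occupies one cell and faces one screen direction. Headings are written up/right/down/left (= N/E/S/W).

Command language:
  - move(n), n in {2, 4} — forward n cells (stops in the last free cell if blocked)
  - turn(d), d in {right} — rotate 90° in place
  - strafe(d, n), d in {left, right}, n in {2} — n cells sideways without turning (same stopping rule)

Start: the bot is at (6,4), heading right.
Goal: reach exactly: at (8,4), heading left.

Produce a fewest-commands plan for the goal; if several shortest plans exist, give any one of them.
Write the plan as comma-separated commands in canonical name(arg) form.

move(2), turn(right), turn(right)

start: at (6,4), heading right
step 1 (move(2)): at (8,4), heading right
step 2 (turn(right)): at (8,4), heading down
step 3 (turn(right)): at (8,4), heading left
shorter routes all fall short; 3 is best.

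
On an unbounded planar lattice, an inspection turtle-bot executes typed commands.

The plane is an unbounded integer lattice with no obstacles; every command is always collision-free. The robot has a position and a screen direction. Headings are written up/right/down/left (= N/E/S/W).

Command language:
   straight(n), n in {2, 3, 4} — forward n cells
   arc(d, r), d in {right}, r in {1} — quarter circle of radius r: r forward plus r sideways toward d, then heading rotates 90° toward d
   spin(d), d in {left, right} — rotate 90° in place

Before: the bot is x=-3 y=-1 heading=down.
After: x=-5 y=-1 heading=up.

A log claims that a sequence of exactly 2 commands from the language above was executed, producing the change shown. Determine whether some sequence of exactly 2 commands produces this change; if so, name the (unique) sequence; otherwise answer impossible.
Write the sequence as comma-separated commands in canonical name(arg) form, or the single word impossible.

arc(right, 1), arc(right, 1)

key: cell and facing (now N) both changed — the 2 commands mix motion and turning
begin: x=-3 y=-1 heading=down
step 1 (arc(right, 1)): x=-4 y=-2 heading=left
step 2 (arc(right, 1)): x=-5 y=-1 heading=up
no other 2-command option fits: unique.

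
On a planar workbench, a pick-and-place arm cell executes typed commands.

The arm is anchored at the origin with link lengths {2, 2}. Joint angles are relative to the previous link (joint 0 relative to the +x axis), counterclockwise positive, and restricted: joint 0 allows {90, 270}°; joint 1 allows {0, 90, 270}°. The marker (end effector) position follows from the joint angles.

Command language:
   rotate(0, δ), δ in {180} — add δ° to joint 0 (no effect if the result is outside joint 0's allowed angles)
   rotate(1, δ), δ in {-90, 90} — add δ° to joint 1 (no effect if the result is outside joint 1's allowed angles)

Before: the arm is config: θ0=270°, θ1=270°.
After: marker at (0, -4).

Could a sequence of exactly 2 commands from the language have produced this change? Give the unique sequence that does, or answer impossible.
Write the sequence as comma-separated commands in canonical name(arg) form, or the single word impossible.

rotate(1, -90), rotate(1, 90)

key: running rotate(1, 90) before rotate(1, -90) would end elsewhere — order is forced
begin: config: θ0=270°, θ1=270°
t=1 rotate(1, -90) ⇒ config: θ0=270°, θ1=270°
t=2 rotate(1, 90) ⇒ config: θ0=270°, θ1=0°
uniquely the one of 9 2-step routes that fits.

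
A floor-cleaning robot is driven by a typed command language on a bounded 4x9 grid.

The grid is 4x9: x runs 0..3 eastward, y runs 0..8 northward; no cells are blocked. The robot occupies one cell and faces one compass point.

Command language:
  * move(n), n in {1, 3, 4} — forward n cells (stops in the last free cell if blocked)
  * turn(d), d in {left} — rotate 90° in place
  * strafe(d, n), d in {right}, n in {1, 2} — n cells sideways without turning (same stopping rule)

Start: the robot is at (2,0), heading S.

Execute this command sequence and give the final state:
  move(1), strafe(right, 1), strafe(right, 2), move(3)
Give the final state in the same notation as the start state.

begin: at (2,0), heading S
[1] after move(1): at (2,0), heading S
[2] after strafe(right, 1): at (1,0), heading S
[3] after strafe(right, 2): at (0,0), heading S
[4] after move(3): at (0,0), heading S

at (0,0), heading S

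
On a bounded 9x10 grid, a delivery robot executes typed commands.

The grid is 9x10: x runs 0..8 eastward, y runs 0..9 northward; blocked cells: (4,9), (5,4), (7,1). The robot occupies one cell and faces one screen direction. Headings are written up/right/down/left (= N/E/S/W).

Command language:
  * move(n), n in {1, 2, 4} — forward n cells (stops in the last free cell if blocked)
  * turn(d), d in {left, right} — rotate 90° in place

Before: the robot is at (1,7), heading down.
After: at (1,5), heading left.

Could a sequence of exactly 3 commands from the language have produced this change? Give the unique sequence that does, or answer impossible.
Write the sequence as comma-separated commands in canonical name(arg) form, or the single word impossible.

key: running turn(right) before move(1) would end elsewhere — order is forced
from: at (1,7), heading down
t=1 move(1) ⇒ at (1,6), heading down
t=2 move(1) ⇒ at (1,5), heading down
t=3 turn(right) ⇒ at (1,5), heading left
no rival 3-sequence matches.

move(1), move(1), turn(right)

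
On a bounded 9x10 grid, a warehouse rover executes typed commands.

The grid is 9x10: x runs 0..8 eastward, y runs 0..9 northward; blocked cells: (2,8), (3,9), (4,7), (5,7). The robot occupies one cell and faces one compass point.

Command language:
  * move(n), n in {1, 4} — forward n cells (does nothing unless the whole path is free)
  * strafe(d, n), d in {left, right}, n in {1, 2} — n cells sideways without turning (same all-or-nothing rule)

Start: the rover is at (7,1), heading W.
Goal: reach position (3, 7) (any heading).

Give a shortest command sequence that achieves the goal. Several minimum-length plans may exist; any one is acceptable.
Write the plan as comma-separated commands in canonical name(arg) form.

strafe(right, 2), strafe(right, 2), move(4), strafe(right, 2)

initial: at (7,1), heading W
step 1 (strafe(right, 2)): at (7,3), heading W
step 2 (strafe(right, 2)): at (7,5), heading W
step 3 (move(4)): at (3,5), heading W
step 4 (strafe(right, 2)): at (3,7), heading W
no 3-step plan works, so 4 is optimal.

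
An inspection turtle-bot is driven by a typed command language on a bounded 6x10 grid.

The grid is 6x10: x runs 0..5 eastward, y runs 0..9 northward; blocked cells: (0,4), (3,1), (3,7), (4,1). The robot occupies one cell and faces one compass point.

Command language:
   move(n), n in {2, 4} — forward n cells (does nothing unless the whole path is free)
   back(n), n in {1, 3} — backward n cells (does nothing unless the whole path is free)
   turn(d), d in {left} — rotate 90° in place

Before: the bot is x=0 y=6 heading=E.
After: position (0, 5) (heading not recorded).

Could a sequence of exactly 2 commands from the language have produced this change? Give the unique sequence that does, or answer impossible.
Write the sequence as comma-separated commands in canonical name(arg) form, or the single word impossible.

turn(left), back(1)

key: order matters: swapping turn(left) and back(1) lands elsewhere
begin: x=0 y=6 heading=E
t=1 turn(left) ⇒ x=0 y=6 heading=N
t=2 back(1) ⇒ x=0 y=5 heading=N
uniquely the one of 25 2-step routes that fits.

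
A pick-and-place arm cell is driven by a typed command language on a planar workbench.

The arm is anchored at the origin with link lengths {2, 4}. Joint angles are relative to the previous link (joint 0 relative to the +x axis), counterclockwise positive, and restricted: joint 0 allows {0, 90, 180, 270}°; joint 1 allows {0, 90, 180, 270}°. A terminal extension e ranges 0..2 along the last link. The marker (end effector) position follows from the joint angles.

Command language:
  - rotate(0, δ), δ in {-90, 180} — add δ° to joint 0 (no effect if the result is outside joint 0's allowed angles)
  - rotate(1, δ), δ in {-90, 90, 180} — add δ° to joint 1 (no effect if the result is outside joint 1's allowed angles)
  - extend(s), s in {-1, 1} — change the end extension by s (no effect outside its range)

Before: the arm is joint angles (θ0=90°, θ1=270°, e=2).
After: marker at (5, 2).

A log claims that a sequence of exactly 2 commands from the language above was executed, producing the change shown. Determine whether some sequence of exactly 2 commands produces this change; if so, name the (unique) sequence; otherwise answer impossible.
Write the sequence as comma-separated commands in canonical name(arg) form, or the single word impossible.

extend(1), extend(-1)

key: running extend(-1) before extend(1) would end elsewhere — order is forced
from: joint angles (θ0=90°, θ1=270°, e=2)
step 1 (extend(1)): joint angles (θ0=90°, θ1=270°, e=2)
step 2 (extend(-1)): joint angles (θ0=90°, θ1=270°, e=1)
no rival 2-sequence matches.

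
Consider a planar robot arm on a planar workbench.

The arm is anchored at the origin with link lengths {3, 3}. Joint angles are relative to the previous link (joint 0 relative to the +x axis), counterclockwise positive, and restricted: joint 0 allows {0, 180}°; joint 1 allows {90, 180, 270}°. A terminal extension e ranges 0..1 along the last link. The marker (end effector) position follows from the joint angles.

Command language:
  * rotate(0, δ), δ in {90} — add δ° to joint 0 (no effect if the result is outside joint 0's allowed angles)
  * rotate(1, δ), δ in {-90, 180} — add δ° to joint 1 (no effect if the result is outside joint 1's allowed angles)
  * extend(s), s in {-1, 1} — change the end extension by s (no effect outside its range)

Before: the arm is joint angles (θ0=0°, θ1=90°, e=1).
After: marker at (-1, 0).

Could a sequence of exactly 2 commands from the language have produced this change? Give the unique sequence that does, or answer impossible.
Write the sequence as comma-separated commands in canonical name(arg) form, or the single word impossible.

key: order matters: swapping rotate(1, 180) and rotate(1, -90) lands elsewhere
begin: joint angles (θ0=0°, θ1=90°, e=1)
t=1 rotate(1, 180) ⇒ joint angles (θ0=0°, θ1=270°, e=1)
t=2 rotate(1, -90) ⇒ joint angles (θ0=0°, θ1=180°, e=1)
uniquely the one of 25 2-step routes that fits.

rotate(1, 180), rotate(1, -90)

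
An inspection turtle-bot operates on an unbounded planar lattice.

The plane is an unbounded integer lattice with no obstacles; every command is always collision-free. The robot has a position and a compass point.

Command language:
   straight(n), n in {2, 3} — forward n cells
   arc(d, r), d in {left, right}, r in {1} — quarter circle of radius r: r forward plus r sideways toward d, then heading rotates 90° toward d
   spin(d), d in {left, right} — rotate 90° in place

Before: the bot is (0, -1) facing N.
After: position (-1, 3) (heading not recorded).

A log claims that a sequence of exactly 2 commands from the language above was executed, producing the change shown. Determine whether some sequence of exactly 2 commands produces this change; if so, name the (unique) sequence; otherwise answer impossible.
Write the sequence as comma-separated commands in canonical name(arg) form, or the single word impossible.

key: order matters: swapping straight(3) and arc(left, 1) lands elsewhere
begin: (0, -1) facing N
[1] after straight(3): (0, 2) facing N
[2] after arc(left, 1): (-1, 3) facing W
uniquely the one of 36 2-step routes that fits.

straight(3), arc(left, 1)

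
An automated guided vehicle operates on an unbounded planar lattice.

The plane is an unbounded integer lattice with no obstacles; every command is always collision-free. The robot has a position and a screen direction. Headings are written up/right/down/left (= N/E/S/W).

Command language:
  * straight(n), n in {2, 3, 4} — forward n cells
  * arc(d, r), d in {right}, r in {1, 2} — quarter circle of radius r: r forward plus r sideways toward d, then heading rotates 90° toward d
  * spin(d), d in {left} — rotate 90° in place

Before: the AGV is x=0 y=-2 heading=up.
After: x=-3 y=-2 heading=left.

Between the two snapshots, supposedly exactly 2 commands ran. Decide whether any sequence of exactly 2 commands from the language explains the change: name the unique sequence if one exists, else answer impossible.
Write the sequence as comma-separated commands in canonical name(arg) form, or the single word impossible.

spin(left), straight(3)

key: position moved to (-3,-2) AND the heading swung to W — translation plus rotation needed
begin: x=0 y=-2 heading=up
step 1 (spin(left)): x=0 y=-2 heading=left
step 2 (straight(3)): x=-3 y=-2 heading=left
all 36 alternatives checked — unique.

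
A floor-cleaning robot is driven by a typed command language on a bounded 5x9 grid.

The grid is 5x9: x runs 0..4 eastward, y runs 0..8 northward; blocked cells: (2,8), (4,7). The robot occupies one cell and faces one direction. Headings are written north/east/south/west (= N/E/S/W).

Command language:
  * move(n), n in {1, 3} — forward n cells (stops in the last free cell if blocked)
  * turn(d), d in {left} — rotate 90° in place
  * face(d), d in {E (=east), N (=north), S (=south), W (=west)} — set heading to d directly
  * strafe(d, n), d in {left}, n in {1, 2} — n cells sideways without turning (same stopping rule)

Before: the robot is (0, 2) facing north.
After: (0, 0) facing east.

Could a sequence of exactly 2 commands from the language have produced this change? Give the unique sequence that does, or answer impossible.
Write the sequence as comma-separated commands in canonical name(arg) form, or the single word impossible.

all 81 sequences checked — none match.

impossible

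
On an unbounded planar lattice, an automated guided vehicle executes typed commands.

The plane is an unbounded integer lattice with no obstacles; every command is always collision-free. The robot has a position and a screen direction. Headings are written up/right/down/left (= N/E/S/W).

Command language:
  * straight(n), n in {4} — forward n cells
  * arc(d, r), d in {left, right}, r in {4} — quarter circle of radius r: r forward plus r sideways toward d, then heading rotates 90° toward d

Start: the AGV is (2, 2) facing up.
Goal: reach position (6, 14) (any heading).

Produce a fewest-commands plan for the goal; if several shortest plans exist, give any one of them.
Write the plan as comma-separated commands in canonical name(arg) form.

t0: (2, 2) facing up
1. straight(4) → (2, 6) facing up
2. straight(4) → (2, 10) facing up
3. arc(right, 4) → (6, 14) facing right
minimal: 3 command(s), checked below 3.

straight(4), straight(4), arc(right, 4)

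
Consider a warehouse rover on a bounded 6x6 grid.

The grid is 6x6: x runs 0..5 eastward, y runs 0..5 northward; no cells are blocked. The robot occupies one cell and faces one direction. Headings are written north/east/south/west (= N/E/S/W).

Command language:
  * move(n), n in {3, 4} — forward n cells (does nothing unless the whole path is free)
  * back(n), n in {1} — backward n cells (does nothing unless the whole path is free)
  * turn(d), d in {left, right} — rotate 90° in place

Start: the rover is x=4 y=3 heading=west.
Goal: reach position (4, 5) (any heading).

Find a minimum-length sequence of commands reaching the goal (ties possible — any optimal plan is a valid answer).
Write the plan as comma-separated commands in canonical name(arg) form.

turn(right), back(1), move(3)

begin: x=4 y=3 heading=west
1. turn(right) → x=4 y=3 heading=north
2. back(1) → x=4 y=2 heading=north
3. move(3) → x=4 y=5 heading=north
minimal: 3 command(s), checked below 3.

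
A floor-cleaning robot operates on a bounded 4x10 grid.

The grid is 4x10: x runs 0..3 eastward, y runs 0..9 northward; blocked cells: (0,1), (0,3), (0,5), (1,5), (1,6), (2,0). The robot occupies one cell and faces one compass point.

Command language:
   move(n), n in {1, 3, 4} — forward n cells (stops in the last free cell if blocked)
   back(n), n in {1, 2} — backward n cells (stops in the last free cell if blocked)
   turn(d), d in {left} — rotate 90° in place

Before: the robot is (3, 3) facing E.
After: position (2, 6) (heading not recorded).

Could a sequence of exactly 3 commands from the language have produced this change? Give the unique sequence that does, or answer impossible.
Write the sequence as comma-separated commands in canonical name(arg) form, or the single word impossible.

key: order matters: swapping back(1) and move(3) lands elsewhere
t0: (3, 3) facing E
step 1 (back(1)): (2, 3) facing E
step 2 (turn(left)): (2, 3) facing N
step 3 (move(3)): (2, 6) facing N
no rival 3-sequence matches.

back(1), turn(left), move(3)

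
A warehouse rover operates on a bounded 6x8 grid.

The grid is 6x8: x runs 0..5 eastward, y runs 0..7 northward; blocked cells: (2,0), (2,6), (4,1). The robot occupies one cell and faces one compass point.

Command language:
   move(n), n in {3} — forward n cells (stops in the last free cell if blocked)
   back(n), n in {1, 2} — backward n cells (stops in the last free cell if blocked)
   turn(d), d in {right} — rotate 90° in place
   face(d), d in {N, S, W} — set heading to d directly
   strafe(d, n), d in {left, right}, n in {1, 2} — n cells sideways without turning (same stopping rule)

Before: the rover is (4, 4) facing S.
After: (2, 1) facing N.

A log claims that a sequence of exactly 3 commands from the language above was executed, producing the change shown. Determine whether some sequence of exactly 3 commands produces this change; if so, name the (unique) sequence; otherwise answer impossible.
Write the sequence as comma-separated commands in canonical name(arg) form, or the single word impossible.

strafe(right, 2), move(3), face(N)

key: cell and facing (now N) both changed — the 3 commands mix motion and turning
t0: (4, 4) facing S
t=1 strafe(right, 2) ⇒ (2, 4) facing S
t=2 move(3) ⇒ (2, 1) facing S
t=3 face(N) ⇒ (2, 1) facing N
no other 3-command option fits: unique.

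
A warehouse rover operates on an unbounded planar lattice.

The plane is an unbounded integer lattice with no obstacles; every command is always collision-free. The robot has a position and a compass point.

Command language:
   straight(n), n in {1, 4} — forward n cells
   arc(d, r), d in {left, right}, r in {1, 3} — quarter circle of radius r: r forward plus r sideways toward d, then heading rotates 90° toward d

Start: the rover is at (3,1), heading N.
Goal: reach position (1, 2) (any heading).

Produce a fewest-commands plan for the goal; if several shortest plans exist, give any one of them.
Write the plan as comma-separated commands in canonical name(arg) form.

initial: at (3,1), heading N
1. arc(left, 1) → at (2,2), heading W
2. straight(1) → at (1,2), heading W
nothing shorter than 2 reaches the goal.

arc(left, 1), straight(1)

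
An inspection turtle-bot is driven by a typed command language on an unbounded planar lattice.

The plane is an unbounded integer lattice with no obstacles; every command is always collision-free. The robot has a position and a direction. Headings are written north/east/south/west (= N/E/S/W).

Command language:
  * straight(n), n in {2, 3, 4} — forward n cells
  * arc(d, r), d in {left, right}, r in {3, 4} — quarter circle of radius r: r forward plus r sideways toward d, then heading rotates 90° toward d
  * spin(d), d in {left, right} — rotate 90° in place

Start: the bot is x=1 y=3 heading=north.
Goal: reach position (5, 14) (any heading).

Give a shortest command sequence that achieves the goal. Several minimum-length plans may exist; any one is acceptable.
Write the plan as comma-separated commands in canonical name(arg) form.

from: x=1 y=3 heading=north
t=1 straight(4) ⇒ x=1 y=7 heading=north
t=2 straight(3) ⇒ x=1 y=10 heading=north
t=3 arc(right, 4) ⇒ x=5 y=14 heading=east
nothing shorter than 3 reaches the goal.

straight(4), straight(3), arc(right, 4)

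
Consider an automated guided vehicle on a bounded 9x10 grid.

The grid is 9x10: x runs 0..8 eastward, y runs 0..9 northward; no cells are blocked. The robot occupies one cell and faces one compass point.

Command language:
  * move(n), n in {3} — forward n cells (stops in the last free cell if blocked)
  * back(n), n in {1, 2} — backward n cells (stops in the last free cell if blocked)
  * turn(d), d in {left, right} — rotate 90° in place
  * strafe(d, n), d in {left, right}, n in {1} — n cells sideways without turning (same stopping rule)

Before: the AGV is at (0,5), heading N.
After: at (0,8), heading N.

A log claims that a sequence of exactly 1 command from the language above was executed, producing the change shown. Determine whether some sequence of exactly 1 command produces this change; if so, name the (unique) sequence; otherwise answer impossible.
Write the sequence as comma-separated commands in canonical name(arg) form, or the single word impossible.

key: still facing N — the one step turns nothing
initial: at (0,5), heading N
step 1 (move(3)): at (0,8), heading N
no other 1-command option fits: unique.

move(3)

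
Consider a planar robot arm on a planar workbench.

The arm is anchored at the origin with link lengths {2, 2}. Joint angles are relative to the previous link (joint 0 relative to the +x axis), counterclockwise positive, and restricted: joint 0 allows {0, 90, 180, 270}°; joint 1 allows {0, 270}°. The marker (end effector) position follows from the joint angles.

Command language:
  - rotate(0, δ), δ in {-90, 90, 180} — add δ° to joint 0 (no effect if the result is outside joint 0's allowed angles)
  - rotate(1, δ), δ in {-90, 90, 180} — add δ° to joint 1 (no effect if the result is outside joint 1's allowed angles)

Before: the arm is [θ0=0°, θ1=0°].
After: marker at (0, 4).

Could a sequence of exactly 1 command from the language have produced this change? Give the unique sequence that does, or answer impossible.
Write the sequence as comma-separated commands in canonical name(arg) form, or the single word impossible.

rotate(0, 90)

from: [θ0=0°, θ1=0°]
[1] after rotate(0, 90): [θ0=90°, θ1=0°]
uniquely the one of 6 1-step routes that fits.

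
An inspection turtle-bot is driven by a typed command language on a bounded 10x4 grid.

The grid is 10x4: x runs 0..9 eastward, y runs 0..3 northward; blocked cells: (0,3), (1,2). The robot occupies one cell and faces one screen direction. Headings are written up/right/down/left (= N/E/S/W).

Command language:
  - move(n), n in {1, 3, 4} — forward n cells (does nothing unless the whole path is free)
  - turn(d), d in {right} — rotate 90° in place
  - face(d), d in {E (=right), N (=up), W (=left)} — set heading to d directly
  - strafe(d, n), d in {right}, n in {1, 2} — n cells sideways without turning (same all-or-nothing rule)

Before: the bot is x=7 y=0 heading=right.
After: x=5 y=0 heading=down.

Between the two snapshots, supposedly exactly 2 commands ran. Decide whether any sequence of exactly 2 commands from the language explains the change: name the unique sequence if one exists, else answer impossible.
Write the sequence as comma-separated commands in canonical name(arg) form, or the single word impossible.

key: order matters: swapping turn(right) and strafe(right, 2) lands elsewhere
start: x=7 y=0 heading=right
t=1 turn(right) ⇒ x=7 y=0 heading=down
t=2 strafe(right, 2) ⇒ x=5 y=0 heading=down
no other 2-command option fits: unique.

turn(right), strafe(right, 2)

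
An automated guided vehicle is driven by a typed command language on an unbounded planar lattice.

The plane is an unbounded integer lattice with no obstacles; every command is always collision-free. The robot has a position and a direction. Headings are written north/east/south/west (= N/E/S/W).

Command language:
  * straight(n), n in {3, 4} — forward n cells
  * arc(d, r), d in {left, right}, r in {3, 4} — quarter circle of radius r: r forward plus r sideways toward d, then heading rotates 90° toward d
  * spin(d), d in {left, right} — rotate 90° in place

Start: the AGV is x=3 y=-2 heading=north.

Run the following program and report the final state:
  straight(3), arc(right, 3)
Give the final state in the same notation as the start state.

x=6 y=4 heading=east

start: x=3 y=-2 heading=north
step 1 (straight(3)): x=3 y=1 heading=north
step 2 (arc(right, 3)): x=6 y=4 heading=east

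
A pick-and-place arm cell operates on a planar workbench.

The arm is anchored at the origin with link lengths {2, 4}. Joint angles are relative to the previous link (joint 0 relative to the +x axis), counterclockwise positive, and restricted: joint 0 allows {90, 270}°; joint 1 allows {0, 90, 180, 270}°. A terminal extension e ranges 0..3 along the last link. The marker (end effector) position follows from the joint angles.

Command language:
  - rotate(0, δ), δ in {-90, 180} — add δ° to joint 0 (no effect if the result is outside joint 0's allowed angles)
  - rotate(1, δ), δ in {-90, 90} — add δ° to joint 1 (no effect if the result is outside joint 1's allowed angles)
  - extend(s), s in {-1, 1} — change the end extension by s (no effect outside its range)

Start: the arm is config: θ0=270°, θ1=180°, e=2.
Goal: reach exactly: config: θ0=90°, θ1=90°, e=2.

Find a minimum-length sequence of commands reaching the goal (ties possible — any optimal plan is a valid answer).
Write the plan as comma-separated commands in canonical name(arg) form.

rotate(0, 180), rotate(1, -90)

start: config: θ0=270°, θ1=180°, e=2
t=1 rotate(0, 180) ⇒ config: θ0=90°, θ1=180°, e=2
t=2 rotate(1, -90) ⇒ config: θ0=90°, θ1=90°, e=2
no 1-step plan works, so 2 is optimal.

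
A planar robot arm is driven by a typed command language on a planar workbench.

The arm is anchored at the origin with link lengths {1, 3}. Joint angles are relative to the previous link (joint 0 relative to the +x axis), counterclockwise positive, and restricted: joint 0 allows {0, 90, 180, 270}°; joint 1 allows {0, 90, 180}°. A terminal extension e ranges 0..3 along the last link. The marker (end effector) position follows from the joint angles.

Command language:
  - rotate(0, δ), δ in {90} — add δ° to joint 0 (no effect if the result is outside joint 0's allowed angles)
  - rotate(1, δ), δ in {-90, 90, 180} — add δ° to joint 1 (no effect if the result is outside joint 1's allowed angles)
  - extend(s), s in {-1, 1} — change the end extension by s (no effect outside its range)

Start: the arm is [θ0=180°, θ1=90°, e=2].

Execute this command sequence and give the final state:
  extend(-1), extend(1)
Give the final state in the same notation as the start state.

[θ0=180°, θ1=90°, e=2]

from: [θ0=180°, θ1=90°, e=2]
1. extend(-1) → [θ0=180°, θ1=90°, e=1]
2. extend(1) → [θ0=180°, θ1=90°, e=2]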